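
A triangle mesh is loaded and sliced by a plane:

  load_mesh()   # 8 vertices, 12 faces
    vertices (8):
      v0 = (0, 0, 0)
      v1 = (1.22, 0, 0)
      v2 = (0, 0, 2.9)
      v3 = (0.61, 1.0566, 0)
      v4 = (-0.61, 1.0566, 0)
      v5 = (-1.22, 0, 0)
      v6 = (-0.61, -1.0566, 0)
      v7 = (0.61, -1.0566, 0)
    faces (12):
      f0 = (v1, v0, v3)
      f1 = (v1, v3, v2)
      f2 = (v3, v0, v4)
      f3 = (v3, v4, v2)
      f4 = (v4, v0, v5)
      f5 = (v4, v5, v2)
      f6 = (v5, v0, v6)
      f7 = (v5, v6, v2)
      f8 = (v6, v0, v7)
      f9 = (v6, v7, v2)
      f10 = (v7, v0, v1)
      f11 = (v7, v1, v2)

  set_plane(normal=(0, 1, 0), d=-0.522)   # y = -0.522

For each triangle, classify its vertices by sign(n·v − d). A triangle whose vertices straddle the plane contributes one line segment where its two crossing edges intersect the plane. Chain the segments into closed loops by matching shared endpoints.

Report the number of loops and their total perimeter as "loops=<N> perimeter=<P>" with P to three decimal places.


loops=1 perimeter=5.624

Straddling triangles (6 of 12):
  (v5,v0,v6) [++-] → (-0.301363, -0.522, 0)–(-0.918637, -0.522, 0)  len=0.6173
  (v5,v6,v2) [+-+] → (-0.918637, -0.522, 0)–(-0.301363, -0.522, 1.46729)  len=1.5918
  (v6,v0,v7) [-+-] → (-0.301363, -0.522, 0)–(0.301363, -0.522, 0)  len=0.6027
  (v6,v7,v2) [--+] → (0.301363, -0.522, 1.46729)–(-0.301363, -0.522, 1.46729)  len=0.6027
  (v7,v0,v1) [-++] → (0.301363, -0.522, 0)–(0.918637, -0.522, 0)  len=0.6173
  (v7,v1,v2) [-++] → (0.918637, -0.522, 0)–(0.301363, -0.522, 1.46729)  len=1.5918

Chained into 1 loop(s):
  loop 1: 6 segments, perimeter = 5.6237
Total perimeter = 5.624


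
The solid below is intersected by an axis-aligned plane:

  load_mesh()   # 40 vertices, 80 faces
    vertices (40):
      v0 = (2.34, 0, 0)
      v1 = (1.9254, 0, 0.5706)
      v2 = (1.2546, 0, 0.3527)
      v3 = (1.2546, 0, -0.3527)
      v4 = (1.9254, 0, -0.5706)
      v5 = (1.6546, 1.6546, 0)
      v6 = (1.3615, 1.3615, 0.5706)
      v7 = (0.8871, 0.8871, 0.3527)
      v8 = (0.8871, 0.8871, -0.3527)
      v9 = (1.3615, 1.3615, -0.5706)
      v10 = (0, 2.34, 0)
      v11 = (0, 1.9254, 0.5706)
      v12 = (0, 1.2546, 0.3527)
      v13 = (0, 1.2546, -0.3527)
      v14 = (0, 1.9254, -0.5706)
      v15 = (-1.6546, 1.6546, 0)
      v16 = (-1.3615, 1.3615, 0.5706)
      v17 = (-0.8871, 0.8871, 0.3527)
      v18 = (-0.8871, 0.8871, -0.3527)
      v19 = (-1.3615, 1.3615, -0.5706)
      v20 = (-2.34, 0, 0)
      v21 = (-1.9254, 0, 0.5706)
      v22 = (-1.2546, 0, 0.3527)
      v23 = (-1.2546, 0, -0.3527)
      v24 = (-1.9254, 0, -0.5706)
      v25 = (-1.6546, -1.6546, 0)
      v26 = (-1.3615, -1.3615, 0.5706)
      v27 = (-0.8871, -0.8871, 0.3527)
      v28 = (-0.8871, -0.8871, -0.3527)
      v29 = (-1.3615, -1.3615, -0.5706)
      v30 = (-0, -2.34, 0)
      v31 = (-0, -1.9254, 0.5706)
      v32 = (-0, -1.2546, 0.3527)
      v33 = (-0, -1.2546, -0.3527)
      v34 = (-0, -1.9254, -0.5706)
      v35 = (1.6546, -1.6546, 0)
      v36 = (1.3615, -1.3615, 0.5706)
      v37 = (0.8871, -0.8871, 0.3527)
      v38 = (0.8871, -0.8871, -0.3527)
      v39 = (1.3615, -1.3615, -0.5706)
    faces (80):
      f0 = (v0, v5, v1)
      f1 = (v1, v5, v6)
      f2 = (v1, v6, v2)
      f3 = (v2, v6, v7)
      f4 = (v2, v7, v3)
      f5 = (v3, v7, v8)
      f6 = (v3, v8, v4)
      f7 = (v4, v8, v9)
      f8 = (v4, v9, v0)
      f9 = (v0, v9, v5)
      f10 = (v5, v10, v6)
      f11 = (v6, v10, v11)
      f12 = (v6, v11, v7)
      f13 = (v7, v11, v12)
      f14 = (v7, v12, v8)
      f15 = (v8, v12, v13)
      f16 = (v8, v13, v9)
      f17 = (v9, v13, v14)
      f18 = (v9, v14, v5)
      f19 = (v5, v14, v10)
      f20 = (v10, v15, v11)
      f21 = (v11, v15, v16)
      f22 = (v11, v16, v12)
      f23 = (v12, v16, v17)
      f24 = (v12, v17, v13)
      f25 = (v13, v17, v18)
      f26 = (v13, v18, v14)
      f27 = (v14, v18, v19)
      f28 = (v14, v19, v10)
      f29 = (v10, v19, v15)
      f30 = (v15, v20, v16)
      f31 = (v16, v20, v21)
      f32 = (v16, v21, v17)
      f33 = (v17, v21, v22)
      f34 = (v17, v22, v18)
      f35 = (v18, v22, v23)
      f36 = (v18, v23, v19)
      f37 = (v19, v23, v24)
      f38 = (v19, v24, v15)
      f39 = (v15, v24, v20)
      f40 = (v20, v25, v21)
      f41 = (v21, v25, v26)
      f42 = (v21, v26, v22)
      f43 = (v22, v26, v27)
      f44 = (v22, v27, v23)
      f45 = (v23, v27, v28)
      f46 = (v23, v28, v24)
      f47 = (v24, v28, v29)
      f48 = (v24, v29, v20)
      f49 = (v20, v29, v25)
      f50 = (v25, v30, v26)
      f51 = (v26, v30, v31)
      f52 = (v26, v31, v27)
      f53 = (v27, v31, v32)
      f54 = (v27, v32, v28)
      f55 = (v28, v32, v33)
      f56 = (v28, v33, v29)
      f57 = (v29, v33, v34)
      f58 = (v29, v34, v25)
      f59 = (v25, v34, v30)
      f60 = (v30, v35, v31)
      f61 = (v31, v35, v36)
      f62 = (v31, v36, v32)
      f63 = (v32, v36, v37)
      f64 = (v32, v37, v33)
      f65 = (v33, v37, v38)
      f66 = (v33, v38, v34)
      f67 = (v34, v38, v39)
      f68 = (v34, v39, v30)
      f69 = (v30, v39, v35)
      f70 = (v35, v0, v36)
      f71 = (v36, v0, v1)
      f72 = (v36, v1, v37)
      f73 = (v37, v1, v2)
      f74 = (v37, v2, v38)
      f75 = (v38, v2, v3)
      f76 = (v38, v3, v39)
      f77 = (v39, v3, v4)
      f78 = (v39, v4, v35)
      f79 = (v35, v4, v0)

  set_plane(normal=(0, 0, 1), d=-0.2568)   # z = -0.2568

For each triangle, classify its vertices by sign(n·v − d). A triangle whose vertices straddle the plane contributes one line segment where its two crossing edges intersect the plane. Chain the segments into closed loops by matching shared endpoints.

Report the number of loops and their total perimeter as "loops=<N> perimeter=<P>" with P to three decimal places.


loops=2 perimeter=20.867

Straddling triangles (32 of 80):
  (v2,v7,v3) [++-] → (1.20464, 0.120602, -0.2568)–(1.2546, 0, -0.2568)  len=0.1305
  (v3,v7,v8) [-+-] → (1.20464, 0.120602, -0.2568)–(0.8871, 0.8871, -0.2568)  len=0.8297
  (v4,v9,v0) [--+] → (1.89962, 0.612747, -0.2568)–(2.15341, 0, -0.2568)  len=0.6632
  (v0,v9,v5) [+-+] → (1.89962, 0.612747, -0.2568)–(1.52269, 1.52269, -0.2568)  len=0.9849
  (v7,v12,v8) [++-] → (0.766498, 0.937062, -0.2568)–(0.8871, 0.8871, -0.2568)  len=0.1305
  (v8,v12,v13) [-+-] → (0.766498, 0.937062, -0.2568)–(0, 1.2546, -0.2568)  len=0.8297
  (v9,v14,v5) [--+] → (0.909943, 1.77647, -0.2568)–(1.52269, 1.52269, -0.2568)  len=0.6632
  (v5,v14,v10) [+-+] → (0.909943, 1.77647, -0.2568)–(0, 2.15341, -0.2568)  len=0.9849
  (v12,v17,v13) [++-] → (-0.120602, 1.20464, -0.2568)–(0, 1.2546, -0.2568)  len=0.1305
  (v13,v17,v18) [-+-] → (-0.120602, 1.20464, -0.2568)–(-0.8871, 0.8871, -0.2568)  len=0.8297
  (v14,v19,v10) [--+] → (-0.612747, 1.89962, -0.2568)–(0, 2.15341, -0.2568)  len=0.6632
  (v10,v19,v15) [+-+] → (-0.612747, 1.89962, -0.2568)–(-1.52269, 1.52269, -0.2568)  len=0.9849
  (v17,v22,v18) [++-] → (-0.937062, 0.766498, -0.2568)–(-0.8871, 0.8871, -0.2568)  len=0.1305
  (v18,v22,v23) [-+-] → (-0.937062, 0.766498, -0.2568)–(-1.2546, 0, -0.2568)  len=0.8297
  (v19,v24,v15) [--+] → (-1.77647, 0.909943, -0.2568)–(-1.52269, 1.52269, -0.2568)  len=0.6632
  (v15,v24,v20) [+-+] → (-1.77647, 0.909943, -0.2568)–(-2.15341, 0, -0.2568)  len=0.9849
  (v22,v27,v23) [++-] → (-1.20464, -0.120602, -0.2568)–(-1.2546, 0, -0.2568)  len=0.1305
  (v23,v27,v28) [-+-] → (-1.20464, -0.120602, -0.2568)–(-0.8871, -0.8871, -0.2568)  len=0.8297
  (v24,v29,v20) [--+] → (-1.89962, -0.612747, -0.2568)–(-2.15341, 0, -0.2568)  len=0.6632
  (v20,v29,v25) [+-+] → (-1.89962, -0.612747, -0.2568)–(-1.52269, -1.52269, -0.2568)  len=0.9849
  (v27,v32,v28) [++-] → (-0.766498, -0.937062, -0.2568)–(-0.8871, -0.8871, -0.2568)  len=0.1305
  (v28,v32,v33) [-+-] → (-0.766498, -0.937062, -0.2568)–(0, -1.2546, -0.2568)  len=0.8297
  (v29,v34,v25) [--+] → (-0.909943, -1.77647, -0.2568)–(-1.52269, -1.52269, -0.2568)  len=0.6632
  (v25,v34,v30) [+-+] → (-0.909943, -1.77647, -0.2568)–(0, -2.15341, -0.2568)  len=0.9849
  (v32,v37,v33) [++-] → (0.120602, -1.20464, -0.2568)–(0, -1.2546, -0.2568)  len=0.1305
  (v33,v37,v38) [-+-] → (0.120602, -1.20464, -0.2568)–(0.8871, -0.8871, -0.2568)  len=0.8297
  (v34,v39,v30) [--+] → (0.612747, -1.89962, -0.2568)–(0, -2.15341, -0.2568)  len=0.6632
  (v30,v39,v35) [+-+] → (0.612747, -1.89962, -0.2568)–(1.52269, -1.52269, -0.2568)  len=0.9849
  (v37,v2,v38) [++-] → (0.937062, -0.766498, -0.2568)–(0.8871, -0.8871, -0.2568)  len=0.1305
  (v38,v2,v3) [-+-] → (0.937062, -0.766498, -0.2568)–(1.2546, 0, -0.2568)  len=0.8297
  (v39,v4,v35) [--+] → (1.77647, -0.909943, -0.2568)–(1.52269, -1.52269, -0.2568)  len=0.6632
  (v35,v4,v0) [+-+] → (1.77647, -0.909943, -0.2568)–(2.15341, 0, -0.2568)  len=0.9849

Chained into 2 loop(s):
  loop 1: 16 segments, perimeter = 7.6817
  loop 2: 16 segments, perimeter = 13.1852
Total perimeter = 20.867


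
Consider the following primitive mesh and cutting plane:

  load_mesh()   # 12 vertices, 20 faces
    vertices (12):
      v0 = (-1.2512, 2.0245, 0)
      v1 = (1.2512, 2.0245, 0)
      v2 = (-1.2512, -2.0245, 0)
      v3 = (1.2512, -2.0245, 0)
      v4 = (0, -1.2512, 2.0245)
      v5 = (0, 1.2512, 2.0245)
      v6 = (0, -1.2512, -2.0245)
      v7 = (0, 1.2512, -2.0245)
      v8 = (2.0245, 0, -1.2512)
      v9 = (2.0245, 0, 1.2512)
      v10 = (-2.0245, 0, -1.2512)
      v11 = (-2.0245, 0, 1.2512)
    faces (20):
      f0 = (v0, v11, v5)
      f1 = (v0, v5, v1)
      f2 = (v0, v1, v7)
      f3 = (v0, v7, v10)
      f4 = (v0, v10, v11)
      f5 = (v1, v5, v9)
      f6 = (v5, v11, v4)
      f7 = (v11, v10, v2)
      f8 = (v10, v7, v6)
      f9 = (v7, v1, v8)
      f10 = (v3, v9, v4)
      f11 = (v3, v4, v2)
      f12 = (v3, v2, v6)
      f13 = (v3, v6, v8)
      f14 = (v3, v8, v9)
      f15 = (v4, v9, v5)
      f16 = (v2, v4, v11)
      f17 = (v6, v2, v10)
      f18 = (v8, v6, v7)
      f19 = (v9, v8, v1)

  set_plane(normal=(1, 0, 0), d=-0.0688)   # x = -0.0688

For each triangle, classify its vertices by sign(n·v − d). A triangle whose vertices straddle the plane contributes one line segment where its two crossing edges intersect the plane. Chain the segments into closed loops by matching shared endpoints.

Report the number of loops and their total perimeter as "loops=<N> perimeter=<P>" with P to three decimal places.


loops=1 perimeter=13.508

Straddling triangles (10 of 20):
  (v0,v11,v5) [--+] → (-0.0688, 1.20868, 1.99822)–(-0.0688, 1.29372, 1.91318)  len=0.1203
  (v0,v5,v1) [-++] → (-0.0688, 1.29372, 1.91318)–(-0.0688, 2.0245, 0)  len=2.0480
  (v0,v1,v7) [-++] → (-0.0688, 2.0245, 0)–(-0.0688, 1.29372, -1.91318)  len=2.0480
  (v0,v7,v10) [-+-] → (-0.0688, 1.29372, -1.91318)–(-0.0688, 1.20868, -1.99822)  len=0.1203
  (v5,v11,v4) [+-+] → (-0.0688, 1.20868, 1.99822)–(-0.0688, -1.20868, 1.99822)  len=2.4174
  (v10,v7,v6) [-++] → (-0.0688, 1.20868, -1.99822)–(-0.0688, -1.20868, -1.99822)  len=2.4174
  (v3,v4,v2) [++-] → (-0.0688, -1.29372, 1.91318)–(-0.0688, -2.0245, 0)  len=2.0480
  (v3,v2,v6) [+-+] → (-0.0688, -2.0245, 0)–(-0.0688, -1.29372, -1.91318)  len=2.0480
  (v2,v4,v11) [-+-] → (-0.0688, -1.29372, 1.91318)–(-0.0688, -1.20868, 1.99822)  len=0.1203
  (v6,v2,v10) [+--] → (-0.0688, -1.29372, -1.91318)–(-0.0688, -1.20868, -1.99822)  len=0.1203

Chained into 1 loop(s):
  loop 1: 10 segments, perimeter = 13.5078
Total perimeter = 13.508


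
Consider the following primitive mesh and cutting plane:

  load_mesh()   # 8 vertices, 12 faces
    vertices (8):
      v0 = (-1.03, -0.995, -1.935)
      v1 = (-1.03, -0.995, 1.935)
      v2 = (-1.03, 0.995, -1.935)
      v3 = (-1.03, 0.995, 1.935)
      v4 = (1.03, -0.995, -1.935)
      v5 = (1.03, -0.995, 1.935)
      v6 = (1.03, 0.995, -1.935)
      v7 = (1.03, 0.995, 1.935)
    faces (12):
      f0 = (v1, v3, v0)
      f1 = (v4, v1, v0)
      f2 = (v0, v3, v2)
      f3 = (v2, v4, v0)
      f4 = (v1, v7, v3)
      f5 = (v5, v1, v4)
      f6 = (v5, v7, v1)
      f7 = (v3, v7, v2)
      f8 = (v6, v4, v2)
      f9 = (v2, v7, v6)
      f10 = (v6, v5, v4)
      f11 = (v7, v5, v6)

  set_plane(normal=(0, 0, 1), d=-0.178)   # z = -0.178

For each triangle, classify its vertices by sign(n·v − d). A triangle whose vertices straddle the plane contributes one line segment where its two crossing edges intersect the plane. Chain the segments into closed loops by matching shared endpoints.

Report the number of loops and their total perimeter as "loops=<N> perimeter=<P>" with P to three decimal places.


loops=1 perimeter=8.100

Straddling triangles (8 of 12):
  (v1,v3,v0) [++-] → (-1.03, -0.0915297, -0.178)–(-1.03, -0.995, -0.178)  len=0.9035
  (v4,v1,v0) [-+-] → (0.0947494, -0.995, -0.178)–(-1.03, -0.995, -0.178)  len=1.1247
  (v0,v3,v2) [-+-] → (-1.03, -0.0915297, -0.178)–(-1.03, 0.995, -0.178)  len=1.0865
  (v5,v1,v4) [++-] → (0.0947494, -0.995, -0.178)–(1.03, -0.995, -0.178)  len=0.9353
  (v3,v7,v2) [++-] → (-0.0947494, 0.995, -0.178)–(-1.03, 0.995, -0.178)  len=0.9353
  (v2,v7,v6) [-+-] → (-0.0947494, 0.995, -0.178)–(1.03, 0.995, -0.178)  len=1.1247
  (v6,v5,v4) [-+-] → (1.03, 0.0915297, -0.178)–(1.03, -0.995, -0.178)  len=1.0865
  (v7,v5,v6) [++-] → (1.03, 0.0915297, -0.178)–(1.03, 0.995, -0.178)  len=0.9035

Chained into 1 loop(s):
  loop 1: 8 segments, perimeter = 8.1000
Total perimeter = 8.100


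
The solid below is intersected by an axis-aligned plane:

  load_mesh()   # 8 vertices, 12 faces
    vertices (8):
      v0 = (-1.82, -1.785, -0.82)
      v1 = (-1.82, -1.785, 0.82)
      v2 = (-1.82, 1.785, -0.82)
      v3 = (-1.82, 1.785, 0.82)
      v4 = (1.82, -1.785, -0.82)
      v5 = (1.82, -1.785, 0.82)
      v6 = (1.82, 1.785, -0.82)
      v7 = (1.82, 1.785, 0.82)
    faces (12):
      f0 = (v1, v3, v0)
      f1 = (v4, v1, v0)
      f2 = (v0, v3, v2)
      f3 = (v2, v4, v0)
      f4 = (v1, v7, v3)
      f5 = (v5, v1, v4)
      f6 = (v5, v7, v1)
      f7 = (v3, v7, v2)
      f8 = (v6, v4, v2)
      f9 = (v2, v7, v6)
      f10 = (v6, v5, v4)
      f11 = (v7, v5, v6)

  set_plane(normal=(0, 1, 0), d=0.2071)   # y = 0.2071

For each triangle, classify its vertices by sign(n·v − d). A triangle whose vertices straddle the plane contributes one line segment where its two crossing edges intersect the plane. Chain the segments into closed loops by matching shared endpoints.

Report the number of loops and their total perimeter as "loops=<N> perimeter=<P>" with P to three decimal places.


loops=1 perimeter=10.560

Straddling triangles (8 of 12):
  (v1,v3,v0) [-+-] → (-1.82, 0.2071, 0.82)–(-1.82, 0.2071, 0.0951384)  len=0.7249
  (v0,v3,v2) [-++] → (-1.82, 0.2071, 0.0951384)–(-1.82, 0.2071, -0.82)  len=0.9151
  (v2,v4,v0) [+--] → (-0.211161, 0.2071, -0.82)–(-1.82, 0.2071, -0.82)  len=1.6088
  (v1,v7,v3) [-++] → (0.211161, 0.2071, 0.82)–(-1.82, 0.2071, 0.82)  len=2.0312
  (v5,v7,v1) [-+-] → (1.82, 0.2071, 0.82)–(0.211161, 0.2071, 0.82)  len=1.6088
  (v6,v4,v2) [+-+] → (1.82, 0.2071, -0.82)–(-0.211161, 0.2071, -0.82)  len=2.0312
  (v6,v5,v4) [+--] → (1.82, 0.2071, -0.0951384)–(1.82, 0.2071, -0.82)  len=0.7249
  (v7,v5,v6) [+-+] → (1.82, 0.2071, 0.82)–(1.82, 0.2071, -0.0951384)  len=0.9151

Chained into 1 loop(s):
  loop 1: 8 segments, perimeter = 10.5600
Total perimeter = 10.560


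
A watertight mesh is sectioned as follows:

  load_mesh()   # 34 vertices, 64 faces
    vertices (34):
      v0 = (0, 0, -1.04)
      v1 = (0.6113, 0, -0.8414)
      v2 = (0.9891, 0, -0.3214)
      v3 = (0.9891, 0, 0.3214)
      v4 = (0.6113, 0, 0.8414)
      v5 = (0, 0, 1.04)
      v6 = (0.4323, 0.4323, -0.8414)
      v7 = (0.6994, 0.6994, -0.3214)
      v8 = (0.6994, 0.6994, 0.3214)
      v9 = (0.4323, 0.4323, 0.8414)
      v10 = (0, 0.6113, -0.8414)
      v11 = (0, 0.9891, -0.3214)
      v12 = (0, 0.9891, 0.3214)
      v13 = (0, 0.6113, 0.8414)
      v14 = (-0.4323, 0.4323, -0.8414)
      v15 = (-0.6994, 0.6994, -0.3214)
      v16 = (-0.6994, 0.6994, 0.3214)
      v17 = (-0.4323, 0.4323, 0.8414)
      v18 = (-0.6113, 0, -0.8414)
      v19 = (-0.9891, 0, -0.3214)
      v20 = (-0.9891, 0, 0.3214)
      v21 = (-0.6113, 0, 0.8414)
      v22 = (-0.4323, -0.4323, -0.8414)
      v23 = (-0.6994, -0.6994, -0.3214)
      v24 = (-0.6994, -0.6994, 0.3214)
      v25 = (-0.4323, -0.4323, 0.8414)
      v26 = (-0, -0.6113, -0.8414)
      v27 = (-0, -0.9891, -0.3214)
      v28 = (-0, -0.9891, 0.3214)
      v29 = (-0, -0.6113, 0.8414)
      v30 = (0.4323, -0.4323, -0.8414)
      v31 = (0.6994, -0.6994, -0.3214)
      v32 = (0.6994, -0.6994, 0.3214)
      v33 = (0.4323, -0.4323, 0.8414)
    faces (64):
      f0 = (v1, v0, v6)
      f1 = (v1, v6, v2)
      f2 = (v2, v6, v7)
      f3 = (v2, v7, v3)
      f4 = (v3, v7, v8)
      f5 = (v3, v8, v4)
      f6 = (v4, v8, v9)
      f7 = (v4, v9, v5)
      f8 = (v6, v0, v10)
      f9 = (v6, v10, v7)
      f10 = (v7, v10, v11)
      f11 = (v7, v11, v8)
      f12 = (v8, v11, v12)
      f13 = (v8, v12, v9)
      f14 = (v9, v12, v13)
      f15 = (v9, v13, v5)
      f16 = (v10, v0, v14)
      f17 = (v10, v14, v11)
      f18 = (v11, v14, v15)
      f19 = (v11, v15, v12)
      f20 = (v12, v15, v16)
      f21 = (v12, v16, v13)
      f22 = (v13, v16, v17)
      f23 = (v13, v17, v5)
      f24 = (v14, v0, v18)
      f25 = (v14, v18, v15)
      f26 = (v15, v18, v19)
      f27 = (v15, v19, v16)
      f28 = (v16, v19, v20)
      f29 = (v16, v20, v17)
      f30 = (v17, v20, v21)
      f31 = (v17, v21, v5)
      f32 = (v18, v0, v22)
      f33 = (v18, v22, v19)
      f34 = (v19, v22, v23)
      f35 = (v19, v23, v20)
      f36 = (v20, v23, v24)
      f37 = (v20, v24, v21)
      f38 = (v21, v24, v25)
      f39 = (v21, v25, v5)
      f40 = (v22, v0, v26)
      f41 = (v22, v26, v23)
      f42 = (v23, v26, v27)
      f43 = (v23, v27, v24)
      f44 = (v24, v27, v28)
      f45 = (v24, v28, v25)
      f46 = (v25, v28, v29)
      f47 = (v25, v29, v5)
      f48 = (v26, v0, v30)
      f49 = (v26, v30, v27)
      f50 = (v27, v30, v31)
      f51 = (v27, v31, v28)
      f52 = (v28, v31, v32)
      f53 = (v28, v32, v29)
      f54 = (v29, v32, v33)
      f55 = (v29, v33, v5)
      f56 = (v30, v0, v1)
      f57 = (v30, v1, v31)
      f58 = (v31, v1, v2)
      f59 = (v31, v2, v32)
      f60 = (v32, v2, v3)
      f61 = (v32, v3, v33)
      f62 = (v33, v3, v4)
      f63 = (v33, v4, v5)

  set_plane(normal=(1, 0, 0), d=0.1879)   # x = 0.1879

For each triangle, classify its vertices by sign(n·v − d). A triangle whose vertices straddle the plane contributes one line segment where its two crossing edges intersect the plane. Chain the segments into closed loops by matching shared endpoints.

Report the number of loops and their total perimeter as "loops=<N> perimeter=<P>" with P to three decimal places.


Straddling triangles (20 of 64):
  (v1,v0,v6) [+-+] → (0.1879, 0, -0.978955)–(0.1879, 0.1879, -0.953678)  len=0.1896
  (v4,v9,v5) [++-] → (0.1879, 0.1879, 0.953678)–(0.1879, 0, 0.978955)  len=0.1896
  (v6,v0,v10) [+--] → (0.1879, 0.1879, -0.953678)–(0.1879, 0.533497, -0.8414)  len=0.3634
  (v6,v10,v7) [+-+] → (0.1879, 0.533497, -0.8414)–(0.1879, 0.634969, -0.701697)  len=0.1727
  (v7,v10,v11) [+--] → (0.1879, 0.634969, -0.701697)–(0.1879, 0.91127, -0.3214)  len=0.4701
  (v7,v11,v8) [+-+] → (0.1879, 0.91127, -0.3214)–(0.1879, 0.91127, -0.148706)  len=0.1727
  (v8,v11,v12) [+--] → (0.1879, 0.91127, -0.148706)–(0.1879, 0.91127, 0.3214)  len=0.4701
  (v8,v12,v9) [+-+] → (0.1879, 0.91127, 0.3214)–(0.1879, 0.747086, 0.547419)  len=0.2794
  (v9,v12,v13) [+--] → (0.1879, 0.747086, 0.547419)–(0.1879, 0.533497, 0.8414)  len=0.3634
  (v9,v13,v5) [+--] → (0.1879, 0.533497, 0.8414)–(0.1879, 0.1879, 0.953678)  len=0.3634
  (v26,v0,v30) [--+] → (0.1879, -0.1879, -0.953678)–(0.1879, -0.533497, -0.8414)  len=0.3634
  (v26,v30,v27) [-+-] → (0.1879, -0.533497, -0.8414)–(0.1879, -0.747086, -0.547419)  len=0.3634
  (v27,v30,v31) [-++] → (0.1879, -0.747086, -0.547419)–(0.1879, -0.91127, -0.3214)  len=0.2794
  (v27,v31,v28) [-+-] → (0.1879, -0.91127, -0.3214)–(0.1879, -0.91127, 0.148706)  len=0.4701
  (v28,v31,v32) [-++] → (0.1879, -0.91127, 0.148706)–(0.1879, -0.91127, 0.3214)  len=0.1727
  (v28,v32,v29) [-+-] → (0.1879, -0.91127, 0.3214)–(0.1879, -0.634969, 0.701697)  len=0.4701
  (v29,v32,v33) [-++] → (0.1879, -0.634969, 0.701697)–(0.1879, -0.533497, 0.8414)  len=0.1727
  (v29,v33,v5) [-+-] → (0.1879, -0.533497, 0.8414)–(0.1879, -0.1879, 0.953678)  len=0.3634
  (v30,v0,v1) [+-+] → (0.1879, -0.1879, -0.953678)–(0.1879, 0, -0.978955)  len=0.1896
  (v33,v4,v5) [++-] → (0.1879, 0, 0.978955)–(0.1879, -0.1879, 0.953678)  len=0.1896

Chained into 1 loop(s):
  loop 1: 20 segments, perimeter = 6.0684
Total perimeter = 6.068

loops=1 perimeter=6.068


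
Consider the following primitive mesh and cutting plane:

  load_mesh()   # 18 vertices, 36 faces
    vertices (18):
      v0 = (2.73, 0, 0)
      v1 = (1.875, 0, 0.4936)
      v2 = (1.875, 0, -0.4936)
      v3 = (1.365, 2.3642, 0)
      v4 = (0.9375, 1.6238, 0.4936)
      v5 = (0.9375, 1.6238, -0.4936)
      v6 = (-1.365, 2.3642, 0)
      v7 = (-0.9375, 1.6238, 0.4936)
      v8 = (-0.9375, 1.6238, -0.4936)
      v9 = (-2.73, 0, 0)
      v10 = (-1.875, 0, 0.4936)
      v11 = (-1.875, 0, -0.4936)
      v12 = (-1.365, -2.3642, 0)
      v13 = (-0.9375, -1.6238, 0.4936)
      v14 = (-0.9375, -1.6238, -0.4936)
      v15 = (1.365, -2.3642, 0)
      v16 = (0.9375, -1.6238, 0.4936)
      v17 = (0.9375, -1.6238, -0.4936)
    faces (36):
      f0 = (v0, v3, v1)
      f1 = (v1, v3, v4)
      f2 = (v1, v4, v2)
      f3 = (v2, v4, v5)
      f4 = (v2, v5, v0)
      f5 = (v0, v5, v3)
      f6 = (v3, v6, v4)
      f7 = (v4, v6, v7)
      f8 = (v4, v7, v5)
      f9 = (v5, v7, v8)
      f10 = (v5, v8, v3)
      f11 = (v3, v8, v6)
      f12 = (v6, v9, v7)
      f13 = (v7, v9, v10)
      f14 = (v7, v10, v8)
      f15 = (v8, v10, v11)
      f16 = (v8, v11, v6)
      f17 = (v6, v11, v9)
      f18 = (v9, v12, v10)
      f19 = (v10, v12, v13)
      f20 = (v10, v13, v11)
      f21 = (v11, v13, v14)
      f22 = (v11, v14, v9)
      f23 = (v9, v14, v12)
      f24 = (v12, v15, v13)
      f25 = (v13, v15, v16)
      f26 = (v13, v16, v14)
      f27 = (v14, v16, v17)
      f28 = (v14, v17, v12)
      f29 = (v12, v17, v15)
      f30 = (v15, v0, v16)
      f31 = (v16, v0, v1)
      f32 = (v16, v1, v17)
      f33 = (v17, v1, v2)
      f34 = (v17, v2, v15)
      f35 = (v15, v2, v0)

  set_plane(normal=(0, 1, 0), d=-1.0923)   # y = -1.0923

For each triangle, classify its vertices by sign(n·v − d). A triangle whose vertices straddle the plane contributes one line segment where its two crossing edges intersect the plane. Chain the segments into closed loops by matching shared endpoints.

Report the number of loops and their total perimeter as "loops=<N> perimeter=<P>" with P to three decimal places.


loops=2 perimeter=5.923

Straddling triangles (12 of 36):
  (v9,v12,v10) [+-+] → (-2.09935, -1.0923, 0)–(-1.63937, -1.0923, 0.265549)  len=0.5311
  (v10,v12,v13) [+--] → (-1.63937, -1.0923, 0.265549)–(-1.24436, -1.0923, 0.4936)  len=0.4561
  (v10,v13,v11) [+-+] → (-1.24436, -1.0923, 0.4936)–(-1.24436, -1.0923, 0.170471)  len=0.3231
  (v11,v13,v14) [+--] → (-1.24436, -1.0923, 0.170471)–(-1.24436, -1.0923, -0.4936)  len=0.6641
  (v11,v14,v9) [+-+] → (-1.24436, -1.0923, -0.4936)–(-1.52422, -1.0923, -0.332036)  len=0.3231
  (v9,v14,v12) [+--] → (-1.52422, -1.0923, -0.332036)–(-2.09935, -1.0923, 0)  len=0.6641
  (v15,v0,v16) [-+-] → (2.09935, -1.0923, 0)–(1.52422, -1.0923, 0.332036)  len=0.6641
  (v16,v0,v1) [-++] → (1.52422, -1.0923, 0.332036)–(1.24436, -1.0923, 0.4936)  len=0.3231
  (v16,v1,v17) [-+-] → (1.24436, -1.0923, 0.4936)–(1.24436, -1.0923, -0.170471)  len=0.6641
  (v17,v1,v2) [-++] → (1.24436, -1.0923, -0.170471)–(1.24436, -1.0923, -0.4936)  len=0.3231
  (v17,v2,v15) [-+-] → (1.24436, -1.0923, -0.4936)–(1.63937, -1.0923, -0.265549)  len=0.4561
  (v15,v2,v0) [-++] → (1.63937, -1.0923, -0.265549)–(2.09935, -1.0923, 0)  len=0.5311

Chained into 2 loop(s):
  loop 1: 6 segments, perimeter = 2.9617
  loop 2: 6 segments, perimeter = 2.9617
Total perimeter = 5.923


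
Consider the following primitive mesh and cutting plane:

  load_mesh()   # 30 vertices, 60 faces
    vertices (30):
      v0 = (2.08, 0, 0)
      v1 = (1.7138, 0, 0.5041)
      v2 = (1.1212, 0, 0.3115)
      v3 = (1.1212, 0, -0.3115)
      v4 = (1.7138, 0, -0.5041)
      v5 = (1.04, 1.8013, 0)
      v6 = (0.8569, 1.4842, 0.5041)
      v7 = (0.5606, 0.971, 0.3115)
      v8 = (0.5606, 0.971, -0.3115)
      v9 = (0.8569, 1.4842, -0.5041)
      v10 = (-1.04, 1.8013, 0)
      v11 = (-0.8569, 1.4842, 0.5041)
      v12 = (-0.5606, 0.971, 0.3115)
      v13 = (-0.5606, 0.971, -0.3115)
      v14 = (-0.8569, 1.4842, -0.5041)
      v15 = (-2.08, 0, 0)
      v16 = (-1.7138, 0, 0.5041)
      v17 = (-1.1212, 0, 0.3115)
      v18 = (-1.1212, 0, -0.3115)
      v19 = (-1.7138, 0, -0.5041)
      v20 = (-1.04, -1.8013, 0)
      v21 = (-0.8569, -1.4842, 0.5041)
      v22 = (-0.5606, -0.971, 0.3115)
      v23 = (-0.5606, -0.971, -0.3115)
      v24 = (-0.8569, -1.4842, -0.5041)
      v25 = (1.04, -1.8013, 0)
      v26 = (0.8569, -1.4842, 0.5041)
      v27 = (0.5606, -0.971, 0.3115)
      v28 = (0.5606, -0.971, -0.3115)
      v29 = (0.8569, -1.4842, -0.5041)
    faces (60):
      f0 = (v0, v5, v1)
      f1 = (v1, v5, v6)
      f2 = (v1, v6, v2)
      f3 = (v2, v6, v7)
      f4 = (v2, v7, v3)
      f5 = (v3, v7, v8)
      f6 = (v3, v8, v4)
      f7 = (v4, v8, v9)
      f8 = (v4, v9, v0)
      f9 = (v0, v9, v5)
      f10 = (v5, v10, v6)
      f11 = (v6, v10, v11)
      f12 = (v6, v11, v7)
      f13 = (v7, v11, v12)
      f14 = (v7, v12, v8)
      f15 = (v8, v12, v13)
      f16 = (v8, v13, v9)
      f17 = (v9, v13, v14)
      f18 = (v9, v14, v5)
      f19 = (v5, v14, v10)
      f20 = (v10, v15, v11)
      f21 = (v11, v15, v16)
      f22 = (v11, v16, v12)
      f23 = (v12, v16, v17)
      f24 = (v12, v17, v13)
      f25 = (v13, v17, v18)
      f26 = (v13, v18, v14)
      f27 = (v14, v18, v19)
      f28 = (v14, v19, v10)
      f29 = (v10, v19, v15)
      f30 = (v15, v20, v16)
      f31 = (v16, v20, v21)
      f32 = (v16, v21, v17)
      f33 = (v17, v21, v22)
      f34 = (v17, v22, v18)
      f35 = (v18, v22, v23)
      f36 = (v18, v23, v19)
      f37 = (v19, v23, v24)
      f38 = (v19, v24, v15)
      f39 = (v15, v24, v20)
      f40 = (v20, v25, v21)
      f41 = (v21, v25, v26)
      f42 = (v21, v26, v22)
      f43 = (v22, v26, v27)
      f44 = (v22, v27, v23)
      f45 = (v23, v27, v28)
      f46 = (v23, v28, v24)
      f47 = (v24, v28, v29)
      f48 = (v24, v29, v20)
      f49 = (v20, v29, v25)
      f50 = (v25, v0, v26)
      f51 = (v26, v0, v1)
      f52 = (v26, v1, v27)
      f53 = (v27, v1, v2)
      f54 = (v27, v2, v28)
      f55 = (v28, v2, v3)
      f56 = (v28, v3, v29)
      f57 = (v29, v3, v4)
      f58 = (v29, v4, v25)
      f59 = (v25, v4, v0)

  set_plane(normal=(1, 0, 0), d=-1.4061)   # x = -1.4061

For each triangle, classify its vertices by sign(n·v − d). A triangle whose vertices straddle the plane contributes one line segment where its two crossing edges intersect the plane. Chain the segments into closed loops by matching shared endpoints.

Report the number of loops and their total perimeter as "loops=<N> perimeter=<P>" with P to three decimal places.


Straddling triangles (14 of 60):
  (v10,v15,v11) [+-+] → (-1.4061, 1.16721, 0)–(-1.4061, 0.81776, 0.277748)  len=0.4464
  (v11,v15,v16) [+--] → (-1.4061, 0.81776, 0.277748)–(-1.4061, 0.532954, 0.5041)  len=0.3638
  (v11,v16,v12) [+-+] → (-1.4061, 0.532954, 0.5041)–(-1.4061, 0.259085, 0.45271)  len=0.2786
  (v12,v16,v17) [+-+] → (-1.4061, 0.259085, 0.45271)–(-1.4061, 0, 0.404095)  len=0.2636
  (v14,v18,v19) [++-] → (-1.4061, 0, -0.404095)–(-1.4061, 0.532954, -0.5041)  len=0.5423
  (v14,v19,v10) [+-+] → (-1.4061, 0.532954, -0.5041)–(-1.4061, 0.822588, -0.273896)  len=0.3700
  (v10,v19,v15) [+--] → (-1.4061, 0.822588, -0.273896)–(-1.4061, 1.16721, 0)  len=0.4402
  (v15,v20,v16) [-+-] → (-1.4061, -1.16721, 0)–(-1.4061, -0.822588, 0.273896)  len=0.4402
  (v16,v20,v21) [-++] → (-1.4061, -0.822588, 0.273896)–(-1.4061, -0.532954, 0.5041)  len=0.3700
  (v16,v21,v17) [-++] → (-1.4061, -0.532954, 0.5041)–(-1.4061, 0, 0.404095)  len=0.5423
  (v18,v23,v19) [++-] → (-1.4061, -0.259085, -0.45271)–(-1.4061, 0, -0.404095)  len=0.2636
  (v19,v23,v24) [-++] → (-1.4061, -0.259085, -0.45271)–(-1.4061, -0.532954, -0.5041)  len=0.2786
  (v19,v24,v15) [-+-] → (-1.4061, -0.532954, -0.5041)–(-1.4061, -0.81776, -0.277748)  len=0.3638
  (v15,v24,v20) [-++] → (-1.4061, -0.81776, -0.277748)–(-1.4061, -1.16721, 0)  len=0.4464

Chained into 1 loop(s):
  loop 1: 14 segments, perimeter = 5.4097
Total perimeter = 5.410

loops=1 perimeter=5.410


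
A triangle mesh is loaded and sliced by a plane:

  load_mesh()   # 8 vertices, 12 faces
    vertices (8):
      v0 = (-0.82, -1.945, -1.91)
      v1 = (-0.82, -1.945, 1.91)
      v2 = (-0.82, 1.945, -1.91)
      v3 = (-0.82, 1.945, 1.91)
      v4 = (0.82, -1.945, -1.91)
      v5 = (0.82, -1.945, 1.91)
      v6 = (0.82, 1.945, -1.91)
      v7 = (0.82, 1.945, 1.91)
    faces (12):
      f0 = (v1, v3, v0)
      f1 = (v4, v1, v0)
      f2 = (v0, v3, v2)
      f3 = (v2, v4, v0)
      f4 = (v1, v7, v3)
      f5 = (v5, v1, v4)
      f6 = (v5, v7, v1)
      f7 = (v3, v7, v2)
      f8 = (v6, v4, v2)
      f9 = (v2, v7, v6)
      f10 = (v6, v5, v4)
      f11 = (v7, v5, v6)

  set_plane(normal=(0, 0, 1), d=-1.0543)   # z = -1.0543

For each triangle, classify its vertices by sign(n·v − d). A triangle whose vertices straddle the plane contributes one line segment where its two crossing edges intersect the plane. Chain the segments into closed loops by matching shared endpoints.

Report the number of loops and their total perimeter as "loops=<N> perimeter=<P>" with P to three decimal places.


loops=1 perimeter=11.060

Straddling triangles (8 of 12):
  (v1,v3,v0) [++-] → (-0.82, -1.07362, -1.0543)–(-0.82, -1.945, -1.0543)  len=0.8714
  (v4,v1,v0) [-+-] → (0.452631, -1.945, -1.0543)–(-0.82, -1.945, -1.0543)  len=1.2726
  (v0,v3,v2) [-+-] → (-0.82, -1.07362, -1.0543)–(-0.82, 1.945, -1.0543)  len=3.0186
  (v5,v1,v4) [++-] → (0.452631, -1.945, -1.0543)–(0.82, -1.945, -1.0543)  len=0.3674
  (v3,v7,v2) [++-] → (-0.452631, 1.945, -1.0543)–(-0.82, 1.945, -1.0543)  len=0.3674
  (v2,v7,v6) [-+-] → (-0.452631, 1.945, -1.0543)–(0.82, 1.945, -1.0543)  len=1.2726
  (v6,v5,v4) [-+-] → (0.82, 1.07362, -1.0543)–(0.82, -1.945, -1.0543)  len=3.0186
  (v7,v5,v6) [++-] → (0.82, 1.07362, -1.0543)–(0.82, 1.945, -1.0543)  len=0.8714

Chained into 1 loop(s):
  loop 1: 8 segments, perimeter = 11.0600
Total perimeter = 11.060


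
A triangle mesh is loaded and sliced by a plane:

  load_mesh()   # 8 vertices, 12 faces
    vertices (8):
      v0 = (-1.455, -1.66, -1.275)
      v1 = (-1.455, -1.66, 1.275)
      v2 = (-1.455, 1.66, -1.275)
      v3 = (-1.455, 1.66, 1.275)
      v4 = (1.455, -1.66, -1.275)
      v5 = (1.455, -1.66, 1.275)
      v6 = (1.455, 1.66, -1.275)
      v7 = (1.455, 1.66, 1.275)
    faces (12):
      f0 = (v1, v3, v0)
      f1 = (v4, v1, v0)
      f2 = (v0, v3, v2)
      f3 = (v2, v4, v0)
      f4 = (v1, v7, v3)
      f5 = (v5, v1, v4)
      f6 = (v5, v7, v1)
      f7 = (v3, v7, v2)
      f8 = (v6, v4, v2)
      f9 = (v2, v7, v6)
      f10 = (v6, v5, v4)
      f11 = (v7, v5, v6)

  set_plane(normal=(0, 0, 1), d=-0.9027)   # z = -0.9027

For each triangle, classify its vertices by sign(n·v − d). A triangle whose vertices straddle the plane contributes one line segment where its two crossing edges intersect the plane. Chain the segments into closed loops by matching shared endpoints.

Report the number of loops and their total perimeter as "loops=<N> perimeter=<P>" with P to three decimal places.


Straddling triangles (8 of 12):
  (v1,v3,v0) [++-] → (-1.455, -1.17528, -0.9027)–(-1.455, -1.66, -0.9027)  len=0.4847
  (v4,v1,v0) [-+-] → (1.03014, -1.66, -0.9027)–(-1.455, -1.66, -0.9027)  len=2.4851
  (v0,v3,v2) [-+-] → (-1.455, -1.17528, -0.9027)–(-1.455, 1.66, -0.9027)  len=2.8353
  (v5,v1,v4) [++-] → (1.03014, -1.66, -0.9027)–(1.455, -1.66, -0.9027)  len=0.4249
  (v3,v7,v2) [++-] → (-1.03014, 1.66, -0.9027)–(-1.455, 1.66, -0.9027)  len=0.4249
  (v2,v7,v6) [-+-] → (-1.03014, 1.66, -0.9027)–(1.455, 1.66, -0.9027)  len=2.4851
  (v6,v5,v4) [-+-] → (1.455, 1.17528, -0.9027)–(1.455, -1.66, -0.9027)  len=2.8353
  (v7,v5,v6) [++-] → (1.455, 1.17528, -0.9027)–(1.455, 1.66, -0.9027)  len=0.4847

Chained into 1 loop(s):
  loop 1: 8 segments, perimeter = 12.4600
Total perimeter = 12.460

loops=1 perimeter=12.460


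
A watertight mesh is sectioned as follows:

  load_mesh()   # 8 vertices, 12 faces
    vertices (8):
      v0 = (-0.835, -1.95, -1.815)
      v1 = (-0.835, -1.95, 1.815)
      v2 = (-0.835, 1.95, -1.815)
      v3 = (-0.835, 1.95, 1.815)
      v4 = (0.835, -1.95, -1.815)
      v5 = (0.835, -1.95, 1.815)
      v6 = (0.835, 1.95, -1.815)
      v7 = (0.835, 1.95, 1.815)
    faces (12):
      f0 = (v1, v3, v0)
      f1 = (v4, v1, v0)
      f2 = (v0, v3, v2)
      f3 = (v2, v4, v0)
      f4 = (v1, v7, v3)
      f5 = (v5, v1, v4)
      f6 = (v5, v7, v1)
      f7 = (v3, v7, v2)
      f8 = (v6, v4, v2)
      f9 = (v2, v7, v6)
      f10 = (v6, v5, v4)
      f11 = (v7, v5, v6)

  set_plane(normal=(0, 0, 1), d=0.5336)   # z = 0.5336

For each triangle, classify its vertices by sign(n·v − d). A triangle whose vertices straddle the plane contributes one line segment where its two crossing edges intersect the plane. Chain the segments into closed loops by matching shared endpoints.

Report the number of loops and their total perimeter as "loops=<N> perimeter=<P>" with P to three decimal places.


loops=1 perimeter=11.140

Straddling triangles (8 of 12):
  (v1,v3,v0) [++-] → (-0.835, 0.573289, 0.5336)–(-0.835, -1.95, 0.5336)  len=2.5233
  (v4,v1,v0) [-+-] → (-0.245485, -1.95, 0.5336)–(-0.835, -1.95, 0.5336)  len=0.5895
  (v0,v3,v2) [-+-] → (-0.835, 0.573289, 0.5336)–(-0.835, 1.95, 0.5336)  len=1.3767
  (v5,v1,v4) [++-] → (-0.245485, -1.95, 0.5336)–(0.835, -1.95, 0.5336)  len=1.0805
  (v3,v7,v2) [++-] → (0.245485, 1.95, 0.5336)–(-0.835, 1.95, 0.5336)  len=1.0805
  (v2,v7,v6) [-+-] → (0.245485, 1.95, 0.5336)–(0.835, 1.95, 0.5336)  len=0.5895
  (v6,v5,v4) [-+-] → (0.835, -0.573289, 0.5336)–(0.835, -1.95, 0.5336)  len=1.3767
  (v7,v5,v6) [++-] → (0.835, -0.573289, 0.5336)–(0.835, 1.95, 0.5336)  len=2.5233

Chained into 1 loop(s):
  loop 1: 8 segments, perimeter = 11.1400
Total perimeter = 11.140


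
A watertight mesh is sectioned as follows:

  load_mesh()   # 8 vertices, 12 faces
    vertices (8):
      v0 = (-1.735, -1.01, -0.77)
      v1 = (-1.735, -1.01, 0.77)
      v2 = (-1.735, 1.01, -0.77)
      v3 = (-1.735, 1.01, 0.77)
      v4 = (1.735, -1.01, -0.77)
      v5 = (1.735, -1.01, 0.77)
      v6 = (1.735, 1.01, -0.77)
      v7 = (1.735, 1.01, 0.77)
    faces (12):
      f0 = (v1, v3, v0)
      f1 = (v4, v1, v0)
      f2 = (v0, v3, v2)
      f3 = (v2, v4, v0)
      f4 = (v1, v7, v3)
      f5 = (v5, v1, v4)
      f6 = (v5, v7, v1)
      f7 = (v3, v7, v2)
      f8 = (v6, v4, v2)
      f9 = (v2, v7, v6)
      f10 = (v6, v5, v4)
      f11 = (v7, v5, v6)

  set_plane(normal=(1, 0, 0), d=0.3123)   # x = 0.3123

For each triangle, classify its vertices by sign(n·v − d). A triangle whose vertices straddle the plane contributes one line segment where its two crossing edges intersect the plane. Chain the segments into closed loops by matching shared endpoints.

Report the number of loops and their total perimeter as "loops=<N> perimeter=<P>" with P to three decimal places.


Straddling triangles (8 of 12):
  (v4,v1,v0) [+--] → (0.3123, -1.01, -0.1386)–(0.3123, -1.01, -0.77)  len=0.6314
  (v2,v4,v0) [-+-] → (0.3123, -0.1818, -0.77)–(0.3123, -1.01, -0.77)  len=0.8282
  (v1,v7,v3) [-+-] → (0.3123, 0.1818, 0.77)–(0.3123, 1.01, 0.77)  len=0.8282
  (v5,v1,v4) [+-+] → (0.3123, -1.01, 0.77)–(0.3123, -1.01, -0.1386)  len=0.9086
  (v5,v7,v1) [++-] → (0.3123, 0.1818, 0.77)–(0.3123, -1.01, 0.77)  len=1.1918
  (v3,v7,v2) [-+-] → (0.3123, 1.01, 0.77)–(0.3123, 1.01, 0.1386)  len=0.6314
  (v6,v4,v2) [++-] → (0.3123, -0.1818, -0.77)–(0.3123, 1.01, -0.77)  len=1.1918
  (v2,v7,v6) [-++] → (0.3123, 1.01, 0.1386)–(0.3123, 1.01, -0.77)  len=0.9086

Chained into 1 loop(s):
  loop 1: 8 segments, perimeter = 7.1200
Total perimeter = 7.120

loops=1 perimeter=7.120


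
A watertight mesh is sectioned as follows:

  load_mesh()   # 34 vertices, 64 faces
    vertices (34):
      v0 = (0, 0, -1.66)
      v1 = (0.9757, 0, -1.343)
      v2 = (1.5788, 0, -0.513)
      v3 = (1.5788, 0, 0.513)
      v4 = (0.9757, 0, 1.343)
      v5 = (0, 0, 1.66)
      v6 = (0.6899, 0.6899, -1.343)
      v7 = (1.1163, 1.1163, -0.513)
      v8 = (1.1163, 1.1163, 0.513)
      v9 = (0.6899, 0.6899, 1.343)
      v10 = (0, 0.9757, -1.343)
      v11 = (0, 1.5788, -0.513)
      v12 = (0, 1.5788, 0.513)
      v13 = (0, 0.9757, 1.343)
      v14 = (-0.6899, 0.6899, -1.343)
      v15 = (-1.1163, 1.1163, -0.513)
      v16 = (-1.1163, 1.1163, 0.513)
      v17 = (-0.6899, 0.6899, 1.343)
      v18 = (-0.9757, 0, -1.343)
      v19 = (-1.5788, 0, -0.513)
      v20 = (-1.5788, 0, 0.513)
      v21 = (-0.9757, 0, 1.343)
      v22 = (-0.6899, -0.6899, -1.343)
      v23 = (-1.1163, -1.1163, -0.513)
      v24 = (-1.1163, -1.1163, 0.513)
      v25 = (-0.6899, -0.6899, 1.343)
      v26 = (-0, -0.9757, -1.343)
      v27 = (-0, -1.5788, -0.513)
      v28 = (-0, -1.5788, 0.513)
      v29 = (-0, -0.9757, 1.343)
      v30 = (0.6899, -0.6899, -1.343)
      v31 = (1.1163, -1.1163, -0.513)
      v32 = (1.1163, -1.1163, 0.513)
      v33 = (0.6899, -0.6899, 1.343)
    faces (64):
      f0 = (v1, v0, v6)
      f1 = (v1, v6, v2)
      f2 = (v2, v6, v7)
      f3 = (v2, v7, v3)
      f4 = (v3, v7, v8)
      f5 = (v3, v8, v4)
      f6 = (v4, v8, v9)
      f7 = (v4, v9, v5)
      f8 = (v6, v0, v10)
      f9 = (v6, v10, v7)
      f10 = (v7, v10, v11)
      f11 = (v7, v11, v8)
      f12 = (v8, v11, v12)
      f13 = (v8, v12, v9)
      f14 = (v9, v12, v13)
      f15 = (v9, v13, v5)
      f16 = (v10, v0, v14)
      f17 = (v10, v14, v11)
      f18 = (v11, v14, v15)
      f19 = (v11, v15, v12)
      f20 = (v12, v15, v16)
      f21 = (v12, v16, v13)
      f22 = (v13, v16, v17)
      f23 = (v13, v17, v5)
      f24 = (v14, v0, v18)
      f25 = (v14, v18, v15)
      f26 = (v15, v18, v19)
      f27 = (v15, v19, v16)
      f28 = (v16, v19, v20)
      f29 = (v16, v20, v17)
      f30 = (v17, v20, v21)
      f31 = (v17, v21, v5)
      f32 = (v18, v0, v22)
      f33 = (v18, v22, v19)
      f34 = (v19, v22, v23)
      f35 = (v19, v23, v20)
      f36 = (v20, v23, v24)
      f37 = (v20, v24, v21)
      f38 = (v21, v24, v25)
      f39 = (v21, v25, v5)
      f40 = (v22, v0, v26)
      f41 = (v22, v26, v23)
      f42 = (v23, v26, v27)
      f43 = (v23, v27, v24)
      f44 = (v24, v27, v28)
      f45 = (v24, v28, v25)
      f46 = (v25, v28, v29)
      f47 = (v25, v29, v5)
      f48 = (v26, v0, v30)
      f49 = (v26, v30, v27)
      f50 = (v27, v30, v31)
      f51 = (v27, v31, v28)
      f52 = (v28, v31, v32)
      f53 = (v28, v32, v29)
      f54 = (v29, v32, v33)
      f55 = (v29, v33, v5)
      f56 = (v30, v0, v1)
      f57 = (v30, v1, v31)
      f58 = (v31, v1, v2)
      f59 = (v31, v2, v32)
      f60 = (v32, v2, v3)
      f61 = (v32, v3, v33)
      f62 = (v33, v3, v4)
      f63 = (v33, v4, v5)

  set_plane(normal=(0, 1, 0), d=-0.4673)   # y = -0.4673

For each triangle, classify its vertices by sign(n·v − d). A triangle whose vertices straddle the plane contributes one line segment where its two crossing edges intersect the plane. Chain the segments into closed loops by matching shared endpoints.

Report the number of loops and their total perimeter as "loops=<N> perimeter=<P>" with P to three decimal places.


Straddling triangles (20 of 64):
  (v18,v0,v22) [++-] → (-0.4673, -0.4673, -1.44528)–(-0.782115, -0.4673, -1.343)  len=0.3310
  (v18,v22,v19) [+-+] → (-0.782115, -0.4673, -1.343)–(-0.976708, -0.4673, -1.0752)  len=0.3310
  (v19,v22,v23) [+--] → (-0.976708, -0.4673, -1.0752)–(-1.38519, -0.4673, -0.513)  len=0.6949
  (v19,v23,v20) [+-+] → (-1.38519, -0.4673, -0.513)–(-1.38519, -0.4673, 0.0835009)  len=0.5965
  (v20,v23,v24) [+--] → (-1.38519, -0.4673, 0.0835009)–(-1.38519, -0.4673, 0.513)  len=0.4295
  (v20,v24,v21) [+-+] → (-1.38519, -0.4673, 0.513)–(-1.03456, -0.4673, 0.995549)  len=0.5965
  (v21,v24,v25) [+--] → (-1.03456, -0.4673, 0.995549)–(-0.782115, -0.4673, 1.343)  len=0.4295
  (v21,v25,v5) [+-+] → (-0.782115, -0.4673, 1.343)–(-0.4673, -0.4673, 1.44528)  len=0.3310
  (v22,v0,v26) [-+-] → (-0.4673, -0.4673, -1.44528)–(0, -0.4673, -1.50818)  len=0.4715
  (v25,v29,v5) [--+] → (0, -0.4673, 1.50818)–(-0.4673, -0.4673, 1.44528)  len=0.4715
  (v26,v0,v30) [-+-] → (0, -0.4673, -1.50818)–(0.4673, -0.4673, -1.44528)  len=0.4715
  (v29,v33,v5) [--+] → (0.4673, -0.4673, 1.44528)–(0, -0.4673, 1.50818)  len=0.4715
  (v30,v0,v1) [-++] → (0.4673, -0.4673, -1.44528)–(0.782115, -0.4673, -1.343)  len=0.3310
  (v30,v1,v31) [-+-] → (0.782115, -0.4673, -1.343)–(1.03456, -0.4673, -0.995549)  len=0.4295
  (v31,v1,v2) [-++] → (1.03456, -0.4673, -0.995549)–(1.38519, -0.4673, -0.513)  len=0.5965
  (v31,v2,v32) [-+-] → (1.38519, -0.4673, -0.513)–(1.38519, -0.4673, -0.0835009)  len=0.4295
  (v32,v2,v3) [-++] → (1.38519, -0.4673, -0.0835009)–(1.38519, -0.4673, 0.513)  len=0.5965
  (v32,v3,v33) [-+-] → (1.38519, -0.4673, 0.513)–(0.976708, -0.4673, 1.0752)  len=0.6949
  (v33,v3,v4) [-++] → (0.976708, -0.4673, 1.0752)–(0.782115, -0.4673, 1.343)  len=0.3310
  (v33,v4,v5) [-++] → (0.782115, -0.4673, 1.343)–(0.4673, -0.4673, 1.44528)  len=0.3310

Chained into 1 loop(s):
  loop 1: 20 segments, perimeter = 9.3660
Total perimeter = 9.366

loops=1 perimeter=9.366
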